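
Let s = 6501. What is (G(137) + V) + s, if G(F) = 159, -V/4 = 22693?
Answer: -84112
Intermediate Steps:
V = -90772 (V = -4*22693 = -90772)
(G(137) + V) + s = (159 - 90772) + 6501 = -90613 + 6501 = -84112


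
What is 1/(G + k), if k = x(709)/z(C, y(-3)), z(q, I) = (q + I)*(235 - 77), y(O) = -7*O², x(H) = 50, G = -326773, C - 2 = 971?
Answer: -14378/4698342189 ≈ -3.0602e-6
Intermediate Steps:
C = 973 (C = 2 + 971 = 973)
z(q, I) = 158*I + 158*q (z(q, I) = (I + q)*158 = 158*I + 158*q)
k = 5/14378 (k = 50/(158*(-7*(-3)²) + 158*973) = 50/(158*(-7*9) + 153734) = 50/(158*(-63) + 153734) = 50/(-9954 + 153734) = 50/143780 = 50*(1/143780) = 5/14378 ≈ 0.00034775)
1/(G + k) = 1/(-326773 + 5/14378) = 1/(-4698342189/14378) = -14378/4698342189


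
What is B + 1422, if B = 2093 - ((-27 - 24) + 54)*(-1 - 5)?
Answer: 3533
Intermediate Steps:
B = 2111 (B = 2093 - (-51 + 54)*(-6) = 2093 - 3*(-6) = 2093 - 1*(-18) = 2093 + 18 = 2111)
B + 1422 = 2111 + 1422 = 3533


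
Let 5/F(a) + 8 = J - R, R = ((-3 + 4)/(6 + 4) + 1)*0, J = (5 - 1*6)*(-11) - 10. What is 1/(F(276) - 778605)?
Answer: -7/5450240 ≈ -1.2843e-6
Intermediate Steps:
J = 1 (J = (5 - 6)*(-11) - 10 = -1*(-11) - 10 = 11 - 10 = 1)
R = 0 (R = (1/10 + 1)*0 = (1*(⅒) + 1)*0 = (⅒ + 1)*0 = (11/10)*0 = 0)
F(a) = -5/7 (F(a) = 5/(-8 + (1 - 1*0)) = 5/(-8 + (1 + 0)) = 5/(-8 + 1) = 5/(-7) = 5*(-⅐) = -5/7)
1/(F(276) - 778605) = 1/(-5/7 - 778605) = 1/(-5450240/7) = -7/5450240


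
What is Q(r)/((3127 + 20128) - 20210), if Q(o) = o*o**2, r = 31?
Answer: 29791/3045 ≈ 9.7836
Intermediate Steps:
Q(o) = o**3
Q(r)/((3127 + 20128) - 20210) = 31**3/((3127 + 20128) - 20210) = 29791/(23255 - 20210) = 29791/3045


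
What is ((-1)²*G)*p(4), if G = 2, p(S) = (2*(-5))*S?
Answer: -80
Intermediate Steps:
p(S) = -10*S
((-1)²*G)*p(4) = ((-1)²*2)*(-10*4) = (1*2)*(-40) = 2*(-40) = -80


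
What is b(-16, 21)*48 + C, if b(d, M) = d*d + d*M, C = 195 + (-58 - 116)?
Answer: -3819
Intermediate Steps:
C = 21 (C = 195 - 174 = 21)
b(d, M) = d² + M*d
b(-16, 21)*48 + C = -16*(21 - 16)*48 + 21 = -16*5*48 + 21 = -80*48 + 21 = -3840 + 21 = -3819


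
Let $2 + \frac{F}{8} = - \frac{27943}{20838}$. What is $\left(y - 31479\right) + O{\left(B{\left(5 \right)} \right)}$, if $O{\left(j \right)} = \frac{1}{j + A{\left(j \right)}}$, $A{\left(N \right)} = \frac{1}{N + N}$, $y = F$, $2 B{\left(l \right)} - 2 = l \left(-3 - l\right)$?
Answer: $- \frac{79110352631}{2510979} \approx -31506.0$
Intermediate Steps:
$F = - \frac{278476}{10419}$ ($F = -16 + 8 \left(- \frac{27943}{20838}\right) = -16 - \frac{111772}{10419} = - \frac{278476}{10419} \approx -26.728$)
$B{\left(l \right)} = 1 + \frac{l \left(-3 - l\right)}{2}$
$y = - \frac{278476}{10419} \approx -26.728$
$A{\left(N \right)} = \frac{1}{2 N}$
$O{\left(j \right)} = \frac{1}{j + \frac{1}{2 j}}$
$\left(y - 31479\right) + O{\left(B{\left(5 \right)} \right)} = \left(- \frac{278476}{10419} - 31479\right) + \frac{2 \left(1 - \frac{15}{2} - \frac{5^{2}}{2}\right)}{1 + 2 \left(1 - \frac{15}{2} - \frac{5^{2}}{2}\right)^{2}} = - \frac{328258177}{10419} + \frac{2 \left(1 - \frac{15}{2} - \frac{25}{2}\right)}{1 + 2 \left(1 - \frac{15}{2} - \frac{25}{2}\right)^{2}} = - \frac{328258177}{10419} + 2 \left(-19\right) \frac{1}{1 + 2 \left(-19\right)^{2}} = - \frac{328258177}{10419} + 2 \left(-19\right) \frac{1}{1 + 2 \cdot 361} = - \frac{328258177}{10419} + 2 \left(-19\right) \frac{1}{1 + 722} = - \frac{328258177}{10419} + 2 \left(-19\right) \frac{1}{723} = - \frac{328258177}{10419} - \frac{38}{723} = - \frac{79110352631}{2510979}$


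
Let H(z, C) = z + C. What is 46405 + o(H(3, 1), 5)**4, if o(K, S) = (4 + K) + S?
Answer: 74966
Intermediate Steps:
H(z, C) = C + z
o(K, S) = 4 + K + S
46405 + o(H(3, 1), 5)**4 = 46405 + (4 + (1 + 3) + 5)**4 = 46405 + (4 + 4 + 5)**4 = 46405 + 13**4 = 46405 + 28561 = 74966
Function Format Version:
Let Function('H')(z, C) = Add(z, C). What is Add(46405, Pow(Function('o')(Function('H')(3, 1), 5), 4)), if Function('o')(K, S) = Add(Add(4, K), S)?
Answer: 74966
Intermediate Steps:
Function('H')(z, C) = Add(C, z)
Function('o')(K, S) = Add(4, K, S)
Add(46405, Pow(Function('o')(Function('H')(3, 1), 5), 4)) = Add(46405, Pow(Add(4, Add(1, 3), 5), 4)) = Add(46405, Pow(Add(4, 4, 5), 4)) = Add(46405, Pow(13, 4)) = Add(46405, 28561) = 74966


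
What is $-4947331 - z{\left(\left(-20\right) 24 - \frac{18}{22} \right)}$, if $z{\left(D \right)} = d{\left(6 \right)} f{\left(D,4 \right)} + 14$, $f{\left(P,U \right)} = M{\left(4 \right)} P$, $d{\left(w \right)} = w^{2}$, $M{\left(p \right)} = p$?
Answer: $- \frac{53659179}{11} \approx -4.8781 \cdot 10^{6}$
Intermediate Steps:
$f{\left(P,U \right)} = 4 P$
$z{\left(D \right)} = 14 + 144 D$ ($z{\left(D \right)} = 6^{2} \cdot 4 D + 14 = 36 \cdot 4 D + 14 = 144 D + 14 = 14 + 144 D$)
$-4947331 - z{\left(\left(-20\right) 24 - \frac{18}{22} \right)} = -4947331 - \left(14 + 144 \left(\left(-20\right) 24 - \frac{18}{22}\right)\right) = -4947331 - \left(14 + 144 \left(-480 - \frac{9}{11}\right)\right) = -4947331 - \left(14 + 144 \left(- \frac{5289}{11}\right)\right) = -4947331 - \left(14 - \frac{761616}{11}\right) = -4947331 - - \frac{761462}{11} = -4947331 + \frac{761462}{11} = - \frac{53659179}{11}$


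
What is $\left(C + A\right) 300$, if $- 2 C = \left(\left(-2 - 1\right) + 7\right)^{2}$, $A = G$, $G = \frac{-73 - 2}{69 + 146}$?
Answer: $- \frac{107700}{43} \approx -2504.7$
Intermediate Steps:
$G = - \frac{15}{43}$ ($G = - \frac{75}{215} = \left(-75\right) \frac{1}{215} = - \frac{15}{43} \approx -0.34884$)
$A = - \frac{15}{43} \approx -0.34884$
$C = -8$ ($C = - \frac{\left(\left(-2 - 1\right) + 7\right)^{2}}{2} = - \frac{\left(-3 + 7\right)^{2}}{2} = - \frac{4^{2}}{2} = \left(- \frac{1}{2}\right) 16 = -8$)
$\left(C + A\right) 300 = \left(-8 - \frac{15}{43}\right) 300 = \left(- \frac{359}{43}\right) 300 = - \frac{107700}{43}$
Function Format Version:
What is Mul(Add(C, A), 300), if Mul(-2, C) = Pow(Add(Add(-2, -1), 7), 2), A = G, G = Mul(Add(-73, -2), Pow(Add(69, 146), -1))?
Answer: Rational(-107700, 43) ≈ -2504.7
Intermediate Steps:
G = Rational(-15, 43) (G = Mul(-75, Pow(215, -1)) = Mul(-75, Rational(1, 215)) = Rational(-15, 43) ≈ -0.34884)
A = Rational(-15, 43) ≈ -0.34884
C = -8 (C = Mul(Rational(-1, 2), Pow(Add(Add(-2, -1), 7), 2)) = Mul(Rational(-1, 2), Pow(Add(-3, 7), 2)) = Mul(Rational(-1, 2), Pow(4, 2)) = Mul(Rational(-1, 2), 16) = -8)
Mul(Add(C, A), 300) = Mul(Add(-8, Rational(-15, 43)), 300) = Mul(Rational(-359, 43), 300) = Rational(-107700, 43)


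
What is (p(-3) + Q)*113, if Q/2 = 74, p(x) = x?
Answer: 16385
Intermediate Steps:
Q = 148 (Q = 2*74 = 148)
(p(-3) + Q)*113 = (-3 + 148)*113 = 145*113 = 16385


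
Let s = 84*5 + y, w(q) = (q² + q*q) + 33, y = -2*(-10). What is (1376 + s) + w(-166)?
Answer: 56961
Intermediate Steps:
y = 20
w(q) = 33 + 2*q² (w(q) = (q² + q²) + 33 = 2*q² + 33 = 33 + 2*q²)
s = 440 (s = 84*5 + 20 = 420 + 20 = 440)
(1376 + s) + w(-166) = (1376 + 440) + (33 + 2*(-166)²) = 1816 + (33 + 2*27556) = 1816 + (33 + 55112) = 1816 + 55145 = 56961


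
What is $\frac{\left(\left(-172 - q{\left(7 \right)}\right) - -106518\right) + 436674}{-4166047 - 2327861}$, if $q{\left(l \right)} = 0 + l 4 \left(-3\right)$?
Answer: $- \frac{135776}{1623477} \approx -0.083633$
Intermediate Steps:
$q{\left(l \right)} = - 12 l$ ($q{\left(l \right)} = 0 + 4 l \left(-3\right) = 0 - 12 l = - 12 l$)
$\frac{\left(\left(-172 - q{\left(7 \right)}\right) - -106518\right) + 436674}{-4166047 - 2327861} = \frac{\left(\left(-172 - \left(-12\right) 7\right) - -106518\right) + 436674}{-4166047 - 2327861} = \frac{\left(\left(-172 - -84\right) + 106518\right) + 436674}{-6493908} = \left(\left(\left(-172 + 84\right) + 106518\right) + 436674\right) \left(- \frac{1}{6493908}\right) = \left(\left(-88 + 106518\right) + 436674\right) \left(- \frac{1}{6493908}\right) = \left(106430 + 436674\right) \left(- \frac{1}{6493908}\right) = 543104 \left(- \frac{1}{6493908}\right) = - \frac{135776}{1623477}$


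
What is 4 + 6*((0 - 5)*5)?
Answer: -146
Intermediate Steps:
4 + 6*((0 - 5)*5) = 4 + 6*(-5*5) = 4 + 6*(-25) = 4 - 150 = -146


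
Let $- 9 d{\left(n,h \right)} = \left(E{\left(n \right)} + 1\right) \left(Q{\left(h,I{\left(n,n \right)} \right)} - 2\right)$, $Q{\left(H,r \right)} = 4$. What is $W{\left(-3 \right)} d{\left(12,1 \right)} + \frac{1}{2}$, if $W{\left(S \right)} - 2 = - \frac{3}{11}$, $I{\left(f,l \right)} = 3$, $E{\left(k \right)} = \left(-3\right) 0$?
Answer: $\frac{23}{198} \approx 0.11616$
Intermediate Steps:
$E{\left(k \right)} = 0$
$W{\left(S \right)} = \frac{19}{11}$ ($W{\left(S \right)} = 2 - \frac{3}{11} = \frac{19}{11}$)
$d{\left(n,h \right)} = - \frac{2}{9}$ ($d{\left(n,h \right)} = - \frac{\left(0 + 1\right) \left(4 - 2\right)}{9} = - \frac{1 \cdot 2}{9} = \left(- \frac{1}{9}\right) 2 = - \frac{2}{9}$)
$W{\left(-3 \right)} d{\left(12,1 \right)} + \frac{1}{2} = \frac{19}{11} \left(- \frac{2}{9}\right) + \frac{1}{2} = - \frac{38}{99} + \frac{1}{2} = \frac{23}{198}$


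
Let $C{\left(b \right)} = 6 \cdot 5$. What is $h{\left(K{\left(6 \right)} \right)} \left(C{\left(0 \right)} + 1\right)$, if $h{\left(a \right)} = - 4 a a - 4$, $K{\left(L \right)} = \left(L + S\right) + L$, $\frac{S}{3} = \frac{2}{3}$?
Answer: $-24428$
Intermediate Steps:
$S = 2$ ($S = 3 \cdot \frac{2}{3} = 2$)
$K{\left(L \right)} = 2 + 2 L$ ($K{\left(L \right)} = \left(L + 2\right) + L = \left(2 + L\right) + L = 2 + 2 L$)
$C{\left(b \right)} = 30$
$h{\left(a \right)} = -4 - 4 a^{2}$ ($h{\left(a \right)} = - 4 a^{2} - 4 = -4 - 4 a^{2}$)
$h{\left(K{\left(6 \right)} \right)} \left(C{\left(0 \right)} + 1\right) = \left(-4 - 4 \left(2 + 2 \cdot 6\right)^{2}\right) \left(30 + 1\right) = \left(-4 - 4 \left(2 + 12\right)^{2}\right) 31 = \left(-4 - 4 \cdot 14^{2}\right) 31 = \left(-4 - 784\right) 31 = \left(-788\right) 31 = -24428$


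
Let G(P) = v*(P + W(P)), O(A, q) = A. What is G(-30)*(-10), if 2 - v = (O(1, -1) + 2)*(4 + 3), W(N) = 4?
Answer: -4940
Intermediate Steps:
v = -19 (v = 2 - (1 + 2)*(4 + 3) = 2 - 3*7 = 2 - 1*21 = 2 - 21 = -19)
G(P) = -76 - 19*P (G(P) = -19*(P + 4) = -19*(4 + P) = -76 - 19*P)
G(-30)*(-10) = (-76 - 19*(-30))*(-10) = (-76 + 570)*(-10) = 494*(-10) = -4940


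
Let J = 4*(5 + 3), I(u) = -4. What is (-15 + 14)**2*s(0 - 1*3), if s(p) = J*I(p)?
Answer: -128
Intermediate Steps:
J = 32 (J = 4*8 = 32)
s(p) = -128 (s(p) = 32*(-4) = -128)
(-15 + 14)**2*s(0 - 1*3) = (-15 + 14)**2*(-128) = (-1)**2*(-128) = 1*(-128) = -128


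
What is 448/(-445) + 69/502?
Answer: -194191/223390 ≈ -0.86929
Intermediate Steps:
448/(-445) + 69/502 = 448*(-1/445) + 69*(1/502) = -448/445 + 69/502 = -194191/223390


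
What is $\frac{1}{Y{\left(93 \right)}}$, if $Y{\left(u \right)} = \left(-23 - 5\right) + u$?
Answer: $\frac{1}{65} \approx 0.015385$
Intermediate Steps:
$Y{\left(u \right)} = -28 + u$
$\frac{1}{Y{\left(93 \right)}} = \frac{1}{-28 + 93} = \frac{1}{65}$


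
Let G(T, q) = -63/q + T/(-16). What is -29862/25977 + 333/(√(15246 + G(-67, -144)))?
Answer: -1422/1237 + 666*√244010/122005 ≈ 1.5469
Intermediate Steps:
G(T, q) = -63/q - T/16 (G(T, q) = -63/q + T*(-1/16) = -63/q - T/16)
-29862/25977 + 333/(√(15246 + G(-67, -144))) = -29862/25977 + 333/(√(15246 + (-63/(-144) - 1/16*(-67)))) = -29862*1/25977 + 333/(√(15246 + (-63*(-1/144) + 67/16))) = -1422/1237 + 333/(√(15246 + (7/16 + 67/16))) = -1422/1237 + 333/(√(15246 + 37/8)) = -1422/1237 + 333/(√(122005/8)) = -1422/1237 + 333/((√244010/4)) = -1422/1237 + 333*(2*√244010/122005) = -1422/1237 + 666*√244010/122005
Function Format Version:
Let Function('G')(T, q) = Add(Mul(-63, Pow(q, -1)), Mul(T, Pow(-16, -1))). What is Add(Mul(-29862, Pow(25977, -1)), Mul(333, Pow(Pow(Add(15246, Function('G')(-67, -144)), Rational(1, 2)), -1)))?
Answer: Add(Rational(-1422, 1237), Mul(Rational(666, 122005), Pow(244010, Rational(1, 2)))) ≈ 1.5469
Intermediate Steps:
Function('G')(T, q) = Add(Mul(-63, Pow(q, -1)), Mul(Rational(-1, 16), T)) (Function('G')(T, q) = Add(Mul(-63, Pow(q, -1)), Mul(T, Rational(-1, 16))) = Add(Mul(-63, Pow(q, -1)), Mul(Rational(-1, 16), T)))
Add(Mul(-29862, Pow(25977, -1)), Mul(333, Pow(Pow(Add(15246, Function('G')(-67, -144)), Rational(1, 2)), -1))) = Add(Mul(-29862, Pow(25977, -1)), Mul(333, Pow(Pow(Add(15246, Add(Mul(-63, Pow(-144, -1)), Mul(Rational(-1, 16), -67))), Rational(1, 2)), -1))) = Add(Mul(-29862, Rational(1, 25977)), Mul(333, Pow(Pow(Add(15246, Add(Mul(-63, Rational(-1, 144)), Rational(67, 16))), Rational(1, 2)), -1))) = Add(Rational(-1422, 1237), Mul(333, Pow(Pow(Add(15246, Add(Rational(7, 16), Rational(67, 16))), Rational(1, 2)), -1))) = Add(Rational(-1422, 1237), Mul(333, Pow(Pow(Add(15246, Rational(37, 8)), Rational(1, 2)), -1))) = Add(Rational(-1422, 1237), Mul(333, Pow(Pow(Rational(122005, 8), Rational(1, 2)), -1))) = Add(Rational(-1422, 1237), Mul(333, Pow(Mul(Rational(1, 4), Pow(244010, Rational(1, 2))), -1))) = Add(Rational(-1422, 1237), Mul(333, Mul(Rational(2, 122005), Pow(244010, Rational(1, 2))))) = Add(Rational(-1422, 1237), Mul(Rational(666, 122005), Pow(244010, Rational(1, 2))))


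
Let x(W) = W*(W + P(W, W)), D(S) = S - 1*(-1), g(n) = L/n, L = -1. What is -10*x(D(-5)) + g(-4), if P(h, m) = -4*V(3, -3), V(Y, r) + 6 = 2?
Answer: 1921/4 ≈ 480.25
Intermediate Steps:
V(Y, r) = -4 (V(Y, r) = -6 + 2 = -4)
P(h, m) = 16 (P(h, m) = -4*(-4) = 16)
g(n) = -1/n
D(S) = 1 + S (D(S) = S + 1 = 1 + S)
x(W) = W*(16 + W) (x(W) = W*(W + 16) = W*(16 + W))
-10*x(D(-5)) + g(-4) = -10*(1 - 5)*(16 + (1 - 5)) - 1/(-4) = -(-40)*(16 - 4) - 1*(-¼) = -(-40)*12 + ¼ = -10*(-48) + ¼ = 480 + ¼ = 1921/4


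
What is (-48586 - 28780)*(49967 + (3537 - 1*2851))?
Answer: -3918819998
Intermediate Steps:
(-48586 - 28780)*(49967 + (3537 - 1*2851)) = -77366*(49967 + (3537 - 2851)) = -77366*(49967 + 686) = -77366*50653 = -3918819998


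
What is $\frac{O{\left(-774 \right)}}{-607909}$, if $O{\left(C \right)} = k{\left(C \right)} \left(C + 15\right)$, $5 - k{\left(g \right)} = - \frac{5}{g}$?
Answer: $\frac{977845}{156840522} \approx 0.0062346$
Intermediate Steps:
$k{\left(g \right)} = 5 + \frac{5}{g}$ ($k{\left(g \right)} = 5 - - \frac{5}{g} = 5 + \frac{5}{g}$)
$O{\left(C \right)} = \left(5 + \frac{5}{C}\right) \left(15 + C\right)$ ($O{\left(C \right)} = \left(5 + \frac{5}{C}\right) \left(C + 15\right) = \left(5 + \frac{5}{C}\right) \left(15 + C\right)$)
$\frac{O{\left(-774 \right)}}{-607909} = \frac{80 + 5 \left(-774\right) + \frac{75}{-774}}{-607909} = \left(80 - 3870 + 75 \left(- \frac{1}{774}\right)\right) \left(- \frac{1}{607909}\right) = \left(80 - 3870 - \frac{25}{258}\right) \left(- \frac{1}{607909}\right) = \left(- \frac{977845}{258}\right) \left(- \frac{1}{607909}\right) = \frac{977845}{156840522}$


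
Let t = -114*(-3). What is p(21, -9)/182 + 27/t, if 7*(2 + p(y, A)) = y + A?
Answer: 1873/24206 ≈ 0.077378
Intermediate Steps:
p(y, A) = -2 + A/7 + y/7 (p(y, A) = -2 + (y + A)/7 = -2 + (A + y)/7 = -2 + (A/7 + y/7) = -2 + A/7 + y/7)
t = 342
p(21, -9)/182 + 27/t = (-2 + (1/7)*(-9) + (1/7)*21)/182 + 27/342 = (-2 - 9/7 + 3)*(1/182) + 27*(1/342) = -2/7*1/182 + 3/38 = -1/637 + 3/38 = 1873/24206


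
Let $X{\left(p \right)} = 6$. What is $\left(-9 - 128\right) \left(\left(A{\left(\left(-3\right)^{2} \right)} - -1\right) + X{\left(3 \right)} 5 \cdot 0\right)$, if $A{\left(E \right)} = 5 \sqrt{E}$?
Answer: $-2192$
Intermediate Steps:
$\left(-9 - 128\right) \left(\left(A{\left(\left(-3\right)^{2} \right)} - -1\right) + X{\left(3 \right)} 5 \cdot 0\right) = \left(-9 - 128\right) \left(\left(5 \sqrt{\left(-3\right)^{2}} - -1\right) + 6 \cdot 5 \cdot 0\right) = - 137 \left(\left(5 \sqrt{9} + 1\right) + 6 \cdot 0\right) = - 137 \left(\left(5 \cdot 3 + 1\right) + 0\right) = - 137 \left(\left(15 + 1\right) + 0\right) = - 137 \left(16 + 0\right) = \left(-137\right) 16 = -2192$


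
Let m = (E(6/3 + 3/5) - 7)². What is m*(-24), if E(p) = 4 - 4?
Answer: -1176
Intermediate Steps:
E(p) = 0
m = 49 (m = (0 - 7)² = (-7)² = 49)
m*(-24) = 49*(-24) = -1176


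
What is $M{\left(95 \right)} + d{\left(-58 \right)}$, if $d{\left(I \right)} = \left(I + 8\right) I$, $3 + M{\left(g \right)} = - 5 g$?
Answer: $2422$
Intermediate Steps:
$M{\left(g \right)} = -3 - 5 g$
$d{\left(I \right)} = I \left(8 + I\right)$ ($d{\left(I \right)} = \left(8 + I\right) I = I \left(8 + I\right)$)
$M{\left(95 \right)} + d{\left(-58 \right)} = \left(-3 - 475\right) - 58 \left(8 - 58\right) = \left(-3 - 475\right) - -2900 = -478 + 2900 = 2422$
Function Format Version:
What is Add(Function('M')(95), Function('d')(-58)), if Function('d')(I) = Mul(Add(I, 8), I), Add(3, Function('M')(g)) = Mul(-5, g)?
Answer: 2422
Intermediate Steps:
Function('M')(g) = Add(-3, Mul(-5, g))
Function('d')(I) = Mul(I, Add(8, I)) (Function('d')(I) = Mul(Add(8, I), I) = Mul(I, Add(8, I)))
Add(Function('M')(95), Function('d')(-58)) = Add(Add(-3, Mul(-5, 95)), Mul(-58, Add(8, -58))) = Add(Add(-3, -475), Mul(-58, -50)) = Add(-478, 2900) = 2422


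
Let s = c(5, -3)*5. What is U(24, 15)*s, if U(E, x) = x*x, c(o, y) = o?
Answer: 5625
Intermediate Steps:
U(E, x) = x²
s = 25 (s = 5*5 = 25)
U(24, 15)*s = 15²*25 = 225*25 = 5625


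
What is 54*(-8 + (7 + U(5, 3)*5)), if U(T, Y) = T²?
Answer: 6696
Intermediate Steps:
54*(-8 + (7 + U(5, 3)*5)) = 54*(-8 + (7 + 5²*5)) = 54*(-8 + (7 + 25*5)) = 54*(-8 + (7 + 125)) = 54*(-8 + 132) = 54*124 = 6696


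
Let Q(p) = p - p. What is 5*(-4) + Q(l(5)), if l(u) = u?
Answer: -20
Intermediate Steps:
Q(p) = 0
5*(-4) + Q(l(5)) = 5*(-4) + 0 = -20 + 0 = -20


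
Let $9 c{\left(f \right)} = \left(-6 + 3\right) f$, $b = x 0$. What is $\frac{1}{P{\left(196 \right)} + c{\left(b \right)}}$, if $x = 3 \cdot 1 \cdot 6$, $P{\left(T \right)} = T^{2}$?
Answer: $\frac{1}{38416} \approx 2.6031 \cdot 10^{-5}$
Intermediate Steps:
$x = 18$ ($x = 3 \cdot 6 = 18$)
$b = 0$ ($b = 18 \cdot 0 = 0$)
$c{\left(f \right)} = - \frac{f}{3}$ ($c{\left(f \right)} = \frac{\left(-6 + 3\right) f}{9} = \frac{\left(-3\right) f}{9} = - \frac{f}{3}$)
$\frac{1}{P{\left(196 \right)} + c{\left(b \right)}} = \frac{1}{196^{2} - 0} = \frac{1}{38416 + 0} = \frac{1}{38416}$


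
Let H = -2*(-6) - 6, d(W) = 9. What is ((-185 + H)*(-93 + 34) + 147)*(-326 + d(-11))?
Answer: -3394436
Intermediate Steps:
H = 6 (H = 12 - 6 = 6)
((-185 + H)*(-93 + 34) + 147)*(-326 + d(-11)) = ((-185 + 6)*(-93 + 34) + 147)*(-326 + 9) = (-179*(-59) + 147)*(-317) = (10561 + 147)*(-317) = 10708*(-317) = -3394436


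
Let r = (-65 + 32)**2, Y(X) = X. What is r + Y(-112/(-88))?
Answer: 11993/11 ≈ 1090.3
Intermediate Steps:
r = 1089 (r = (-33)**2 = 1089)
r + Y(-112/(-88)) = 1089 - 112/(-88) = 1089 - 112*(-1/88) = 1089 + 14/11 = 11993/11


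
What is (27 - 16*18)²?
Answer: 68121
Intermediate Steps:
(27 - 16*18)² = (27 - 288)² = (-261)² = 68121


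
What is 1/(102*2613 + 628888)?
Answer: 1/895414 ≈ 1.1168e-6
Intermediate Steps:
1/(102*2613 + 628888) = 1/(266526 + 628888) = 1/895414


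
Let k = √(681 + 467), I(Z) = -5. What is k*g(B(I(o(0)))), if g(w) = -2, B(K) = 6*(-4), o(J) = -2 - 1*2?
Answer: -4*√287 ≈ -67.764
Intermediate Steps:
o(J) = -4 (o(J) = -2 - 2 = -4)
B(K) = -24
k = 2*√287 (k = √1148 = 2*√287 ≈ 33.882)
k*g(B(I(o(0)))) = (2*√287)*(-2) = -4*√287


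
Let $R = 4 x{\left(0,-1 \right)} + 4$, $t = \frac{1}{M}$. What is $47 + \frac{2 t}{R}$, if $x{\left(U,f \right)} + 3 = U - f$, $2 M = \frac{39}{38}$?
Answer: $\frac{1795}{39} \approx 46.026$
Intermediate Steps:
$M = \frac{39}{76}$ ($M = \frac{39 \cdot \frac{1}{38}}{2} = \frac{1}{2} \cdot \frac{39}{38} = \frac{39}{76} \approx 0.51316$)
$x{\left(U,f \right)} = -3 + U - f$ ($x{\left(U,f \right)} = -3 + \left(U - f\right) = -3 + U - f$)
$t = \frac{76}{39}$ ($t = \frac{1}{\frac{39}{76}} = \frac{76}{39} \approx 1.9487$)
$R = -4$ ($R = 4 \left(-3 + 0 - -1\right) + 4 = 4 \left(-3 + 0 + 1\right) + 4 = 4 \left(-2\right) + 4 = -8 + 4 = -4$)
$47 + \frac{2 t}{R} = 47 + \frac{2 \cdot \frac{76}{39}}{-4} = 47 + \frac{152}{39} \left(- \frac{1}{4}\right) = 47 - \frac{38}{39} = \frac{1795}{39}$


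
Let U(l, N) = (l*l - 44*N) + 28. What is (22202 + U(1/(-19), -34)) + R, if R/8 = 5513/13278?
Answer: 56871573365/2396679 ≈ 23729.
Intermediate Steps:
U(l, N) = 28 + l² - 44*N (U(l, N) = (l² - 44*N) + 28 = 28 + l² - 44*N)
R = 22052/6639 (R = 8*(5513/13278) = 22052/6639 ≈ 3.3216)
(22202 + U(1/(-19), -34)) + R = (22202 + (28 + (1/(-19))² - 44*(-34))) + 22052/6639 = (22202 + (28 + (-1/19)² + 1496)) + 22052/6639 = (22202 + (28 + 1/361 + 1496)) + 22052/6639 = (22202 + 550165/361) + 22052/6639 = 8565087/361 + 22052/6639 = 56871573365/2396679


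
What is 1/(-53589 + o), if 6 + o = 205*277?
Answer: 1/3190 ≈ 0.00031348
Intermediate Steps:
o = 56779 (o = -6 + 205*277 = -6 + 56785 = 56779)
1/(-53589 + o) = 1/(-53589 + 56779) = 1/3190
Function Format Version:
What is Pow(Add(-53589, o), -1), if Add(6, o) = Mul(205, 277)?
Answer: Rational(1, 3190) ≈ 0.00031348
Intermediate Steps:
o = 56779 (o = Add(-6, Mul(205, 277)) = Add(-6, 56785) = 56779)
Pow(Add(-53589, o), -1) = Pow(Add(-53589, 56779), -1) = Pow(3190, -1) = Rational(1, 3190)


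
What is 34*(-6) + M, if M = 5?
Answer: -199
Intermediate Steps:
34*(-6) + M = 34*(-6) + 5 = -204 + 5 = -199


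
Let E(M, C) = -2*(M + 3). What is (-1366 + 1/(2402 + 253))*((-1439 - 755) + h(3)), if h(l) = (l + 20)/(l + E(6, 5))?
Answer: 119439066157/39825 ≈ 2.9991e+6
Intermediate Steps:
E(M, C) = -6 - 2*M (E(M, C) = -2*(3 + M) = -6 - 2*M)
h(l) = (20 + l)/(-18 + l) (h(l) = (l + 20)/(l + (-6 - 2*6)) = (20 + l)/(l + (-6 - 12)) = (20 + l)/(l - 18) = (20 + l)/(-18 + l))
(-1366 + 1/(2402 + 253))*((-1439 - 755) + h(3)) = (-1366 + 1/(2402 + 253))*((-1439 - 755) + (20 + 3)/(-18 + 3)) = (-1366 + 1/2655)*(-2194 + 23/(-15)) = (-1366 + 1/2655)*(-2194 - 1/15*23) = -3626729*(-2194 - 23/15)/2655 = -3626729/2655*(-32933/15) = 119439066157/39825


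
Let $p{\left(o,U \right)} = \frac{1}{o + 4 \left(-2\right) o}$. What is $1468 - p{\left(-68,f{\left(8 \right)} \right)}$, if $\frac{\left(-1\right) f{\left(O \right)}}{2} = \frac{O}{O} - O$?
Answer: $\frac{698767}{476} \approx 1468.0$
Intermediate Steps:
$f{\left(O \right)} = -2 + 2 O$ ($f{\left(O \right)} = - 2 \left(\frac{O}{O} - O\right) = - 2 \left(1 - O\right) = -2 + 2 O$)
$p{\left(o,U \right)} = - \frac{1}{7 o}$ ($p{\left(o,U \right)} = \frac{1}{o - 8 o} = \frac{1}{\left(-7\right) o} = - \frac{1}{7 o}$)
$1468 - p{\left(-68,f{\left(8 \right)} \right)} = 1468 - - \frac{1}{7 \left(-68\right)} = 1468 - \left(- \frac{1}{7}\right) \left(- \frac{1}{68}\right) = 1468 - \frac{1}{476} = \frac{698767}{476}$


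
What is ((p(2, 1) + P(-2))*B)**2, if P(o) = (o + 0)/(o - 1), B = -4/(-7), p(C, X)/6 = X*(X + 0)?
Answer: 6400/441 ≈ 14.512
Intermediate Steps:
p(C, X) = 6*X**2 (p(C, X) = 6*(X*(X + 0)) = 6*(X*X) = 6*X**2)
B = 4/7 (B = -4*(-1/7) = 4/7 ≈ 0.57143)
P(o) = o/(-1 + o)
((p(2, 1) + P(-2))*B)**2 = ((6*1**2 - 2/(-1 - 2))*(4/7))**2 = ((6*1 - 2/(-3))*(4/7))**2 = ((6 - 2*(-1/3))*(4/7))**2 = ((6 + 2/3)*(4/7))**2 = ((20/3)*(4/7))**2 = (80/21)**2 = 6400/441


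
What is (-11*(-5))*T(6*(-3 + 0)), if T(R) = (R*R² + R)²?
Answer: 1882237500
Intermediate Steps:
T(R) = (R + R³)² (T(R) = (R³ + R)² = (R + R³)²)
(-11*(-5))*T(6*(-3 + 0)) = (-11*(-5))*((6*(-3 + 0))²*(1 + (6*(-3 + 0))²)²) = 55*((6*(-3))²*(1 + (6*(-3))²)²) = 55*((-18)²*(1 + (-18)²)²) = 55*(324*(1 + 324)²) = 55*(324*325²) = 55*(324*105625) = 55*34222500 = 1882237500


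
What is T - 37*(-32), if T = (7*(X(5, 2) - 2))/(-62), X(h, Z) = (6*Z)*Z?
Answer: 36627/31 ≈ 1181.5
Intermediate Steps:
X(h, Z) = 6*Z²
T = -77/31 (T = (7*(6*2² - 2))/(-62) = (7*(6*4 - 2))*(-1/62) = (7*(24 - 2))*(-1/62) = (7*22)*(-1/62) = 154*(-1/62) = -77/31 ≈ -2.4839)
T - 37*(-32) = -77/31 - 37*(-32) = -77/31 + 1184 = 36627/31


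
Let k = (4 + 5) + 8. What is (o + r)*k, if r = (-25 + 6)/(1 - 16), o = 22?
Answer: 5933/15 ≈ 395.53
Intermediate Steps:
k = 17 (k = 9 + 8 = 17)
r = 19/15 (r = -19/(-15) = -19*(-1/15) = 19/15 ≈ 1.2667)
(o + r)*k = (22 + 19/15)*17 = (349/15)*17 = 5933/15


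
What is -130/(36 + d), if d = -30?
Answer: -65/3 ≈ -21.667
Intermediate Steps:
-130/(36 + d) = -130/(36 - 30) = -130/6 = -130*1/6 = -65/3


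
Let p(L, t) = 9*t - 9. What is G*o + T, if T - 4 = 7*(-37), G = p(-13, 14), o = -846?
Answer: -99237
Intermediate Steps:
p(L, t) = -9 + 9*t
G = 117 (G = -9 + 9*14 = -9 + 126 = 117)
T = -255 (T = 4 + 7*(-37) = 4 - 259 = -255)
G*o + T = 117*(-846) - 255 = -98982 - 255 = -99237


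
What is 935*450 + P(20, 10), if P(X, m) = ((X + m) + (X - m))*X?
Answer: 421550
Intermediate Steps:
P(X, m) = 2*X² (P(X, m) = (2*X)*X = 2*X²)
935*450 + P(20, 10) = 935*450 + 2*20² = 420750 + 2*400 = 420750 + 800 = 421550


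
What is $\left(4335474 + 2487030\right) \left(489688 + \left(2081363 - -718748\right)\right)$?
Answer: $22444666836696$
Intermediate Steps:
$\left(4335474 + 2487030\right) \left(489688 + \left(2081363 - -718748\right)\right) = 6822504 \left(489688 + \left(2081363 + 718748\right)\right) = 6822504 \left(489688 + 2800111\right) = 6822504 \cdot 3289799 = 22444666836696$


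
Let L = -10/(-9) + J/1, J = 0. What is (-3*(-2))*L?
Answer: 20/3 ≈ 6.6667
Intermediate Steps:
L = 10/9 (L = -10/(-9) + 0/1 = -10*(-1/9) + 0*1 = 10/9 + 0 = 10/9 ≈ 1.1111)
(-3*(-2))*L = -3*(-2)*(10/9) = 6*(10/9) = 20/3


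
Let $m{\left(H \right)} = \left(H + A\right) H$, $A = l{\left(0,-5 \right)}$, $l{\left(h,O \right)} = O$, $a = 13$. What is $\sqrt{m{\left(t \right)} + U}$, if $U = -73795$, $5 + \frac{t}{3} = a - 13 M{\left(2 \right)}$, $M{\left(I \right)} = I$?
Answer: $7 i \sqrt{1441} \approx 265.72 i$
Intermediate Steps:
$A = -5$
$t = -54$ ($t = -15 + 3 \left(13 - 26\right) = -15 + 3 \left(-13\right) = -15 - 39 = -54$)
$m{\left(H \right)} = H \left(-5 + H\right)$ ($m{\left(H \right)} = \left(H - 5\right) H = \left(-5 + H\right) H = H \left(-5 + H\right)$)
$\sqrt{m{\left(t \right)} + U} = \sqrt{- 54 \left(-5 - 54\right) - 73795} = \sqrt{\left(-54\right) \left(-59\right) - 73795} = \sqrt{3186 - 73795} = \sqrt{-70609} = 7 i \sqrt{1441}$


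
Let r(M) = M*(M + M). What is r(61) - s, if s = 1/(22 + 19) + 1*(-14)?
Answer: 305695/41 ≈ 7456.0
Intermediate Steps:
r(M) = 2*M² (r(M) = M*(2*M) = 2*M²)
s = -573/41 (s = 1/41 - 14 = -573/41 ≈ -13.976)
r(61) - s = 2*61² - 1*(-573/41) = 2*3721 + 573/41 = 7442 + 573/41 = 305695/41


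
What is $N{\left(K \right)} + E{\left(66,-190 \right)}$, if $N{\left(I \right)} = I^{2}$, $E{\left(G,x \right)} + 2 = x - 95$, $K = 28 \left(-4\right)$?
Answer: $12257$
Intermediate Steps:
$K = -112$
$E{\left(G,x \right)} = -97 + x$ ($E{\left(G,x \right)} = -2 + \left(x - 95\right) = -2 + \left(-95 + x\right) = -97 + x$)
$N{\left(K \right)} + E{\left(66,-190 \right)} = \left(-112\right)^{2} - 287 = 12544 - 287 = 12257$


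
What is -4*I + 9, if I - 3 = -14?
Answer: 53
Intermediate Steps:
I = -11 (I = 3 - 14 = -11)
-4*I + 9 = -4*(-11) + 9 = 44 + 9 = 53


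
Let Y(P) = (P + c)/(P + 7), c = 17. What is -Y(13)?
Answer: -3/2 ≈ -1.5000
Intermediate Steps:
Y(P) = (17 + P)/(7 + P) (Y(P) = (P + 17)/(P + 7) = (17 + P)/(7 + P))
-Y(13) = -(17 + 13)/(7 + 13) = -30/20 = -1*3/2 = -3/2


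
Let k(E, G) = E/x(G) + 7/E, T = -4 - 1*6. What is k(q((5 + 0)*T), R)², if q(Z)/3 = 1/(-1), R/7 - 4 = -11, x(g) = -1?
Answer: 4/9 ≈ 0.44444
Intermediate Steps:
T = -10 (T = -4 - 6 = -10)
R = -49 (R = 28 + 7*(-11) = 28 - 77 = -49)
q(Z) = -3 (q(Z) = 3/(-1) = 3*(-1) = -3)
k(E, G) = -E + 7/E (k(E, G) = E/(-1) + 7/E = E*(-1) + 7/E = -E + 7/E)
k(q((5 + 0)*T), R)² = (-1*(-3) + 7/(-3))² = (3 + 7*(-⅓))² = (3 - 7/3)² = (⅔)² = 4/9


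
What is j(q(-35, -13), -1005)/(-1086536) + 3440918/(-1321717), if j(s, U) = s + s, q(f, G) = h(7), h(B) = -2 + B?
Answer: -1869347248609/718046551156 ≈ -2.6034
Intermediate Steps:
q(f, G) = 5 (q(f, G) = -2 + 7 = 5)
j(s, U) = 2*s
j(q(-35, -13), -1005)/(-1086536) + 3440918/(-1321717) = (2*5)/(-1086536) + 3440918/(-1321717) = 10*(-1/1086536) + 3440918*(-1/1321717) = -5/543268 - 3440918/1321717 = -1869347248609/718046551156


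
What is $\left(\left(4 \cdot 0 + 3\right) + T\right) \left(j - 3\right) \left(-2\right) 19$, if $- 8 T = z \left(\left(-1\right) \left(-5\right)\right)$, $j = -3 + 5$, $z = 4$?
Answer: $19$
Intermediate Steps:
$j = 2$
$T = - \frac{5}{2}$ ($T = - \frac{4 \left(\left(-1\right) \left(-5\right)\right)}{8} = - \frac{4 \cdot 5}{8} = \left(- \frac{1}{8}\right) 20 = - \frac{5}{2} \approx -2.5$)
$\left(\left(4 \cdot 0 + 3\right) + T\right) \left(j - 3\right) \left(-2\right) 19 = \left(\left(4 \cdot 0 + 3\right) - \frac{5}{2}\right) \left(2 - 3\right) \left(-2\right) 19 = \left(\left(0 + 3\right) - \frac{5}{2}\right) \left(-1\right) \left(-2\right) 19 = \left(3 - \frac{5}{2}\right) \left(-1\right) \left(-2\right) 19 = \frac{1}{2} \left(-1\right) \left(-2\right) 19 = \left(- \frac{1}{2}\right) \left(-2\right) 19 = 1 \cdot 19 = 19$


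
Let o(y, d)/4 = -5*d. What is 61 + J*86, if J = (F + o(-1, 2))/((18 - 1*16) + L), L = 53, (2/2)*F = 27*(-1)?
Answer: -2407/55 ≈ -43.764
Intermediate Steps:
o(y, d) = -20*d (o(y, d) = 4*(-5*d) = -20*d)
F = -27 (F = 27*(-1) = -27)
J = -67/55 (J = (-27 - 20*2)/((18 - 1*16) + 53) = (-27 - 40)/((18 - 16) + 53) = -67/(2 + 53) = -67/55 ≈ -1.2182)
61 + J*86 = 61 - 67/55*86 = 61 - 5762/55 = -2407/55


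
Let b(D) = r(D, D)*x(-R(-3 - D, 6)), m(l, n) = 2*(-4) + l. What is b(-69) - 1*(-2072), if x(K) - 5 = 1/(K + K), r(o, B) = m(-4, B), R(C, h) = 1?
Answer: 2018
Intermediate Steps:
m(l, n) = -8 + l
r(o, B) = -12 (r(o, B) = -8 - 4 = -12)
x(K) = 5 + 1/(2*K) (x(K) = 5 + 1/(K + K) = 5 + 1/(2*K))
b(D) = -54 (b(D) = -12*(5 + 1/(2*((-1*1)))) = -12*(5 + (1/2)/(-1)) = -12*(5 + (1/2)*(-1)) = -12*(5 - 1/2) = -12*9/2 = -54)
b(-69) - 1*(-2072) = -54 - 1*(-2072) = -54 + 2072 = 2018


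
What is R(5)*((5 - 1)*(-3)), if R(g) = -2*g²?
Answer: 600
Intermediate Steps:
R(5)*((5 - 1)*(-3)) = (-2*5²)*((5 - 1)*(-3)) = (-2*25)*(4*(-3)) = -50*(-12) = 600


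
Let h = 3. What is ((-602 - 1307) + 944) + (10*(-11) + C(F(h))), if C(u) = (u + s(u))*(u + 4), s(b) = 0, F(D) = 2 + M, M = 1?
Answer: -1054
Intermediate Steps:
F(D) = 3 (F(D) = 2 + 1 = 3)
C(u) = u*(4 + u) (C(u) = (u + 0)*(u + 4) = u*(4 + u))
((-602 - 1307) + 944) + (10*(-11) + C(F(h))) = ((-602 - 1307) + 944) + (10*(-11) + 3*(4 + 3)) = (-1909 + 944) + (-110 + 3*7) = -965 + (-110 + 21) = -965 - 89 = -1054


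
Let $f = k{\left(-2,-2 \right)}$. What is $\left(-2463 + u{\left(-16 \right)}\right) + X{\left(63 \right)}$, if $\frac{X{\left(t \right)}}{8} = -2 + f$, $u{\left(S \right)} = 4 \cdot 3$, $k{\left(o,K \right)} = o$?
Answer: $-2483$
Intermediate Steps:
$f = -2$
$u{\left(S \right)} = 12$
$X{\left(t \right)} = -32$ ($X{\left(t \right)} = 8 \left(-2 - 2\right) = 8 \left(-4\right) = -32$)
$\left(-2463 + u{\left(-16 \right)}\right) + X{\left(63 \right)} = \left(-2463 + 12\right) - 32 = -2451 - 32 = -2483$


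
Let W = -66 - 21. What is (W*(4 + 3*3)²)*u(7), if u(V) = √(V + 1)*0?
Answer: 0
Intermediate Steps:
u(V) = 0 (u(V) = √(1 + V)*0 = 0)
W = -87
(W*(4 + 3*3)²)*u(7) = -87*(4 + 3*3)²*0 = -87*(4 + 9)²*0 = -87*13²*0 = -87*169*0 = -14703*0 = 0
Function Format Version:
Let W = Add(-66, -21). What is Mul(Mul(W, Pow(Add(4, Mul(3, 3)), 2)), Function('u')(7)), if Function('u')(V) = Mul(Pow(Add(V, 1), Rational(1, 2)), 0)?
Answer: 0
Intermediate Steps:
Function('u')(V) = 0 (Function('u')(V) = Mul(Pow(Add(1, V), Rational(1, 2)), 0) = 0)
W = -87
Mul(Mul(W, Pow(Add(4, Mul(3, 3)), 2)), Function('u')(7)) = Mul(Mul(-87, Pow(Add(4, Mul(3, 3)), 2)), 0) = Mul(Mul(-87, Pow(Add(4, 9), 2)), 0) = Mul(Mul(-87, Pow(13, 2)), 0) = Mul(Mul(-87, 169), 0) = Mul(-14703, 0) = 0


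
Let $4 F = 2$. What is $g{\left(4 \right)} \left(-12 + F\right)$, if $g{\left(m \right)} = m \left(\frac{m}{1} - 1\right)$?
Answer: $-138$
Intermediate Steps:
$F = \frac{1}{2}$ ($F = \frac{1}{4} \cdot 2 = \frac{1}{2} \approx 0.5$)
$g{\left(m \right)} = m \left(-1 + m\right)$ ($g{\left(m \right)} = m \left(m 1 - 1\right) = m \left(m - 1\right) = m \left(-1 + m\right)$)
$g{\left(4 \right)} \left(-12 + F\right) = 4 \left(-1 + 4\right) \left(-12 + \frac{1}{2}\right) = 4 \cdot 3 \left(- \frac{23}{2}\right) = 12 \left(- \frac{23}{2}\right) = -138$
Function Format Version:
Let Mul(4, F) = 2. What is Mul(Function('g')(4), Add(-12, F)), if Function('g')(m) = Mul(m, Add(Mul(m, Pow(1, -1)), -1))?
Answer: -138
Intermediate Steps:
F = Rational(1, 2) (F = Mul(Rational(1, 4), 2) = Rational(1, 2) ≈ 0.50000)
Function('g')(m) = Mul(m, Add(-1, m)) (Function('g')(m) = Mul(m, Add(Mul(m, 1), -1)) = Mul(m, Add(m, -1)) = Mul(m, Add(-1, m)))
Mul(Function('g')(4), Add(-12, F)) = Mul(Mul(4, Add(-1, 4)), Add(-12, Rational(1, 2))) = Mul(Mul(4, 3), Rational(-23, 2)) = Mul(12, Rational(-23, 2)) = -138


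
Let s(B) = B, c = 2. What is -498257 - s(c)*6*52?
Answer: -498881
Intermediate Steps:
-498257 - s(c)*6*52 = -498257 - 2*6*52 = -498257 - 12*52 = -498257 - 1*624 = -498257 - 624 = -498881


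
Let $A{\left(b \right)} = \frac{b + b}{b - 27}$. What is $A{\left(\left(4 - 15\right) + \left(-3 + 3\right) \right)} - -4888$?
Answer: $\frac{92883}{19} \approx 4888.6$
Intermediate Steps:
$A{\left(b \right)} = \frac{2 b}{-27 + b}$
$A{\left(\left(4 - 15\right) + \left(-3 + 3\right) \right)} - -4888 = \frac{2 \left(\left(4 - 15\right) + \left(-3 + 3\right)\right)}{-27 + \left(\left(4 - 15\right) + \left(-3 + 3\right)\right)} - -4888 = \frac{2 \left(-11 + 0\right)}{-27 + \left(-11 + 0\right)} + 4888 = 2 \left(-11\right) \frac{1}{-27 - 11} + 4888 = 2 \left(-11\right) \frac{1}{-38} + 4888 = 2 \left(-11\right) \left(- \frac{1}{38}\right) + 4888 = \frac{11}{19} + 4888 = \frac{92883}{19}$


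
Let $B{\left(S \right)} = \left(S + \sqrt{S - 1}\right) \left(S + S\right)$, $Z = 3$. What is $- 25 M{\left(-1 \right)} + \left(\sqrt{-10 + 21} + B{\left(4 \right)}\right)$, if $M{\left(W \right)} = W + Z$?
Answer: $-18 + \sqrt{11} + 8 \sqrt{3} \approx -0.82697$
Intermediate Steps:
$M{\left(W \right)} = 3 + W$ ($M{\left(W \right)} = W + 3 = 3 + W$)
$B{\left(S \right)} = 2 S \left(S + \sqrt{-1 + S}\right)$ ($B{\left(S \right)} = \left(S + \sqrt{-1 + S}\right) 2 S = 2 S \left(S + \sqrt{-1 + S}\right)$)
$- 25 M{\left(-1 \right)} + \left(\sqrt{-10 + 21} + B{\left(4 \right)}\right) = - 25 \left(3 - 1\right) + \left(\sqrt{-10 + 21} + 2 \cdot 4 \left(4 + \sqrt{-1 + 4}\right)\right) = \left(-25\right) 2 + \left(\sqrt{11} + 2 \cdot 4 \left(4 + \sqrt{3}\right)\right) = -50 + \left(\sqrt{11} + \left(32 + 8 \sqrt{3}\right)\right) = -50 + \left(32 + \sqrt{11} + 8 \sqrt{3}\right) = -18 + \sqrt{11} + 8 \sqrt{3}$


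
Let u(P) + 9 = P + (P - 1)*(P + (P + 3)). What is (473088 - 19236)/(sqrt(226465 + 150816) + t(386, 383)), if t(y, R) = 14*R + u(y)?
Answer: 46007582376/30828315905 - 151284*sqrt(377281)/30828315905 ≈ 1.4894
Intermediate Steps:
u(P) = -9 + P + (-1 + P)*(3 + 2*P) (u(P) = -9 + (P + (P - 1)*(P + (P + 3))) = -9 + (P + (-1 + P)*(P + (3 + P))) = -9 + (P + (-1 + P)*(3 + 2*P)) = -9 + P + (-1 + P)*(3 + 2*P))
t(y, R) = -12 + 2*y + 2*y**2 + 14*R (t(y, R) = 14*R + (-12 + 2*y + 2*y**2) = -12 + 2*y + 2*y**2 + 14*R)
(473088 - 19236)/(sqrt(226465 + 150816) + t(386, 383)) = (473088 - 19236)/(sqrt(226465 + 150816) + (-12 + 2*386 + 2*386**2 + 14*383)) = 453852/(sqrt(377281) + (-12 + 772 + 2*148996 + 5362)) = 453852/(sqrt(377281) + (-12 + 772 + 297992 + 5362)) = 453852/(sqrt(377281) + 304114) = 453852/(304114 + sqrt(377281))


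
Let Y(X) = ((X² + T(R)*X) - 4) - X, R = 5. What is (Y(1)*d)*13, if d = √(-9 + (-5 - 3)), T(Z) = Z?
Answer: 13*I*√17 ≈ 53.6*I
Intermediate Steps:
Y(X) = -4 + X² + 4*X (Y(X) = ((X² + 5*X) - 4) - X = (-4 + X² + 5*X) - X = -4 + X² + 4*X)
d = I*√17 (d = √(-9 - 8) = √(-17) = I*√17 ≈ 4.1231*I)
(Y(1)*d)*13 = ((-4 + 1² + 4*1)*(I*√17))*13 = ((-4 + 1 + 4)*(I*√17))*13 = (1*(I*√17))*13 = (I*√17)*13 = 13*I*√17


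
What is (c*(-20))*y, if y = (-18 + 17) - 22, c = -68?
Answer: -31280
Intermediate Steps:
y = -23 (y = -1 - 22 = -23)
(c*(-20))*y = -68*(-20)*(-23) = 1360*(-23) = -31280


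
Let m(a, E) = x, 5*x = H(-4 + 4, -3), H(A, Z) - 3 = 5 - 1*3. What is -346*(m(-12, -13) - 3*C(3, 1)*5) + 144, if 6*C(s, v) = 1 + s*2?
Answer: 5853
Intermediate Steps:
C(s, v) = ⅙ + s/3 (C(s, v) = (1 + s*2)/6 = (1 + 2*s)/6 = ⅙ + s/3)
H(A, Z) = 5 (H(A, Z) = 3 + (5 - 1*3) = 3 + (5 - 3) = 3 + 2 = 5)
x = 1 (x = (⅕)*5 = 1)
m(a, E) = 1
-346*(m(-12, -13) - 3*C(3, 1)*5) + 144 = -346*(1 - 3*(⅙ + (⅓)*3)*5) + 144 = -346*(1 - 3*(⅙ + 1)*5) + 144 = -346*(1 - 3*(7/6)*5) + 144 = -346*(1 - 7*5/2) + 144 = -346*(1 - 1*35/2) + 144 = -346*(1 - 35/2) + 144 = -346*(-33/2) + 144 = 5709 + 144 = 5853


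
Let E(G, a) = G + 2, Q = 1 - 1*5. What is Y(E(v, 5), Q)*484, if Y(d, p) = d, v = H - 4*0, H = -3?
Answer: -484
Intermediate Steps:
v = -3 (v = -3 - 4*0 = -3 + 0 = -3)
Q = -4 (Q = 1 - 5 = -4)
E(G, a) = 2 + G
Y(E(v, 5), Q)*484 = (2 - 3)*484 = -1*484 = -484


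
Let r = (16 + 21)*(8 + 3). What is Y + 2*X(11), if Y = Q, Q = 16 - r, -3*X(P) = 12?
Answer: -399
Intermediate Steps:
X(P) = -4 (X(P) = -⅓*12 = -4)
r = 407 (r = 37*11 = 407)
Q = -391 (Q = 16 - 1*407 = 16 - 407 = -391)
Y = -391
Y + 2*X(11) = -391 + 2*(-4) = -391 - 8 = -399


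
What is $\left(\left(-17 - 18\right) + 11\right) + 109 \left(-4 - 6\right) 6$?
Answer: $-6564$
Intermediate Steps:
$\left(\left(-17 - 18\right) + 11\right) + 109 \left(-4 - 6\right) 6 = \left(-35 + 11\right) + 109 \left(\left(-10\right) 6\right) = -24 + 109 \left(-60\right) = -24 - 6540 = -6564$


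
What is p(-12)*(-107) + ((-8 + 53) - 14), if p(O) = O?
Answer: 1315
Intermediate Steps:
p(-12)*(-107) + ((-8 + 53) - 14) = -12*(-107) + ((-8 + 53) - 14) = 1284 + (45 - 14) = 1284 + 31 = 1315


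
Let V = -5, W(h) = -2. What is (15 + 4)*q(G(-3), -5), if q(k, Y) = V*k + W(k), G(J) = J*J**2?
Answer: 2527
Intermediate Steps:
G(J) = J**3
q(k, Y) = -2 - 5*k (q(k, Y) = -5*k - 2 = -2 - 5*k)
(15 + 4)*q(G(-3), -5) = (15 + 4)*(-2 - 5*(-3)**3) = 19*(-2 - 5*(-27)) = 19*(-2 + 135) = 19*133 = 2527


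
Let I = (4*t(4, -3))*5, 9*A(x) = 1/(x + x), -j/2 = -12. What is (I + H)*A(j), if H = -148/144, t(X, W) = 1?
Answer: 683/15552 ≈ 0.043917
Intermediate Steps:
j = 24 (j = -2*(-12) = 24)
A(x) = 1/(18*x) (A(x) = 1/(9*(x + x)) = 1/(9*((2*x))) = (1/(2*x))/9 = 1/(18*x))
H = -37/36 (H = -148*1/144 = -37/36 ≈ -1.0278)
I = 20 (I = (4*1)*5 = 4*5 = 20)
(I + H)*A(j) = (20 - 37/36)*((1/18)/24) = 683*((1/18)*(1/24))/36 = (683/36)*(1/432) = 683/15552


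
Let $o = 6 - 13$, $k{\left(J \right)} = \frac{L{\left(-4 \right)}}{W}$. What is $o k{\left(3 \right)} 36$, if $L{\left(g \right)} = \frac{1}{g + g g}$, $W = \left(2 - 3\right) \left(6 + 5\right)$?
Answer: $\frac{21}{11} \approx 1.9091$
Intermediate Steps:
$W = -11$ ($W = \left(-1\right) 11 = -11$)
$L{\left(g \right)} = \frac{1}{g + g^{2}}$
$k{\left(J \right)} = - \frac{1}{132}$ ($k{\left(J \right)} = \frac{\frac{1}{-4} \frac{1}{1 - 4}}{-11} = - \frac{1}{4 \left(-3\right)} \left(- \frac{1}{11}\right) = \left(- \frac{1}{4}\right) \left(- \frac{1}{3}\right) \left(- \frac{1}{11}\right) = \frac{1}{12} \left(- \frac{1}{11}\right) = - \frac{1}{132}$)
$o = -7$ ($o = 6 - 13 = -7$)
$o k{\left(3 \right)} 36 = \left(-7\right) \left(- \frac{1}{132}\right) 36 = \frac{7}{132} \cdot 36 = \frac{21}{11}$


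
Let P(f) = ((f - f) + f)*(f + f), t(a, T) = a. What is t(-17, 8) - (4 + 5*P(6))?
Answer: -381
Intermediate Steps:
P(f) = 2*f² (P(f) = (0 + f)*(2*f) = f*(2*f) = 2*f²)
t(-17, 8) - (4 + 5*P(6)) = -17 - (4 + 5*(2*6²)) = -17 - (4 + 5*(2*36)) = -17 - (4 + 5*72) = -17 - (4 + 360) = -17 - 1*364 = -17 - 364 = -381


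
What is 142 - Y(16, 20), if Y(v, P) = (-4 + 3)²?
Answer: 141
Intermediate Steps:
Y(v, P) = 1 (Y(v, P) = (-1)² = 1)
142 - Y(16, 20) = 142 - 1*1 = 142 - 1 = 141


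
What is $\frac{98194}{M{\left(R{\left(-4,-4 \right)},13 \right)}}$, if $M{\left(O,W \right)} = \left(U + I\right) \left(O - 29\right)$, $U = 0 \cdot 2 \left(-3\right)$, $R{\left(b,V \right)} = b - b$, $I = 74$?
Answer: $- \frac{1693}{37} \approx -45.757$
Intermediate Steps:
$R{\left(b,V \right)} = 0$
$U = 0$ ($U = 0 \left(-3\right) = 0$)
$M{\left(O,W \right)} = -2146 + 74 O$ ($M{\left(O,W \right)} = \left(0 + 74\right) \left(O - 29\right) = 74 \left(-29 + O\right) = -2146 + 74 O$)
$\frac{98194}{M{\left(R{\left(-4,-4 \right)},13 \right)}} = \frac{98194}{-2146 + 74 \cdot 0} = \frac{98194}{-2146 + 0} = \frac{98194}{-2146} = 98194 \left(- \frac{1}{2146}\right) = - \frac{1693}{37}$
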